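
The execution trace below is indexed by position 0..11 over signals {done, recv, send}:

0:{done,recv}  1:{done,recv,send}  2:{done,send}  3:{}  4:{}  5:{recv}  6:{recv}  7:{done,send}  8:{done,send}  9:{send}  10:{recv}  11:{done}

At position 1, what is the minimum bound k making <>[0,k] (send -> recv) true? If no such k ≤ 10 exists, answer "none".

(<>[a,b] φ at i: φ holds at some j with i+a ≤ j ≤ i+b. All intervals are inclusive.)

Scan j = 1,2,… for (send -> recv):
  j=1: holds
First hit at j=1, so smallest k = 1-1 = 0.

0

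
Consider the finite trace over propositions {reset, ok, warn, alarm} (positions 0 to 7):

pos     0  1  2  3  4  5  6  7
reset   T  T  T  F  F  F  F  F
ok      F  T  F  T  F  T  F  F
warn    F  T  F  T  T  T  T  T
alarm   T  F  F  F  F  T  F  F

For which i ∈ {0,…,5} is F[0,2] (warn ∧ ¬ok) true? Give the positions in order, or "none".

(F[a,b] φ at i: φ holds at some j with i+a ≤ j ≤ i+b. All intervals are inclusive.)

Evaluate at each i in [0,5]:
  i=0: ✗ (none in [0,2])
  i=1: ✗ (none in [1,3])
  i=2: ✓ (witness j=4)
  i=3: ✓ (witness j=4)
  i=4: ✓ (witness j=4)
  i=5: ✓ (witness j=6)

2, 3, 4, 5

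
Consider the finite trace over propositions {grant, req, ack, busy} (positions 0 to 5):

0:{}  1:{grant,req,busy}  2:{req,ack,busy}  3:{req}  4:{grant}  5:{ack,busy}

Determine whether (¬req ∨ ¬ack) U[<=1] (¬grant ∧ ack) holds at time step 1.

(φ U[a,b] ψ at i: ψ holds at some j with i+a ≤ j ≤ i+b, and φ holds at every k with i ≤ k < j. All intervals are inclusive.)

True

Need some j in [1,2] with (¬grant ∧ ack), and (¬req ∨ ¬ack) at every k in [1,j-1].
  j=1: (¬grant ∧ ack) false.
  j=2: (¬grant ∧ ack) holds; (¬req ∨ ¬ack) holds at every k in [1,1] → satisfied.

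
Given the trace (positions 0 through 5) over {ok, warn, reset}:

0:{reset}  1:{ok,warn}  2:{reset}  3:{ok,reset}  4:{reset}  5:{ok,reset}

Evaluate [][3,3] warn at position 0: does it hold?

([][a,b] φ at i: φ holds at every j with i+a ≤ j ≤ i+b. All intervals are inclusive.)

Check warn at every j in [3,3]:
  j=3: false
Fails at j=3 → formula fails.

Does not hold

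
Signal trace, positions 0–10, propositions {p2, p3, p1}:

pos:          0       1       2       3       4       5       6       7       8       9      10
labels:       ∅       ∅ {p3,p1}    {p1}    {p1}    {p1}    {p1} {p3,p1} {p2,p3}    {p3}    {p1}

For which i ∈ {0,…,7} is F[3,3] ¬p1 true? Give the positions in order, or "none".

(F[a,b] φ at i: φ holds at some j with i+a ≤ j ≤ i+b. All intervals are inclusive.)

5, 6

Evaluate at each i in [0,7]:
  i=0: ✗ (none in [3,3])
  i=1: ✗ (none in [4,4])
  i=2: ✗ (none in [5,5])
  i=3: ✗ (none in [6,6])
  i=4: ✗ (none in [7,7])
  i=5: ✓ (witness j=8)
  i=6: ✓ (witness j=9)
  i=7: ✗ (none in [10,10])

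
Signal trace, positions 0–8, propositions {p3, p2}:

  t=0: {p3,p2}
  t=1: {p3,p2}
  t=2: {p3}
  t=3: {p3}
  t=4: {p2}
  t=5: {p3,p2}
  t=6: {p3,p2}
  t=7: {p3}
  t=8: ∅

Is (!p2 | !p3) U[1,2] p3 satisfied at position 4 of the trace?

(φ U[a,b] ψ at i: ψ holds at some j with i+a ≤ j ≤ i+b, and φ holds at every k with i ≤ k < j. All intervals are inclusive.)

True

Need some j in [5,6] with p3, and (!p2 | !p3) at every k in [4,j-1].
  j=5: p3 holds; (!p2 | !p3) holds at every k in [4,4] → satisfied.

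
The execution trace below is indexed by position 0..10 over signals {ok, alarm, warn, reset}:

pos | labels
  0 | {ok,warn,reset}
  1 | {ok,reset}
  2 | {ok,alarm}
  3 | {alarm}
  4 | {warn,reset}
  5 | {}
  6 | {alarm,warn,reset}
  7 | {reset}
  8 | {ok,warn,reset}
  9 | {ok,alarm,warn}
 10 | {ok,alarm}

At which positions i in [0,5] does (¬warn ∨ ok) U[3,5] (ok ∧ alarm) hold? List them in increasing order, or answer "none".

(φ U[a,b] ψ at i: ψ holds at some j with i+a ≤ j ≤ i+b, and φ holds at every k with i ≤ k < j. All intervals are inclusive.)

none

Evaluate at each i in [0,5]:
  i=0: ✗ (no rhs in [3,5])
  i=1: ✗ (no rhs in [4,6])
  i=2: ✗ (no rhs in [5,7])
  i=3: ✗ (no rhs in [6,8])
  i=4: ✗ (lhs fails at k=4 before rhs at j=9)
  i=5: ✗ (lhs fails at k=6 before rhs at j=9)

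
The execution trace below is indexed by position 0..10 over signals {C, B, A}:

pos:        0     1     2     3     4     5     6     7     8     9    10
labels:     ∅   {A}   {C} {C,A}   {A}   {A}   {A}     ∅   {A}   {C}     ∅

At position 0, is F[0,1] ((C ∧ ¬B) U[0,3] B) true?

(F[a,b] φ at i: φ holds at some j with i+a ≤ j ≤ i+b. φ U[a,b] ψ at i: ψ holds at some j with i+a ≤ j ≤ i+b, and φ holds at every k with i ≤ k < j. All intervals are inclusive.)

Does not hold

Check ((C ∧ ¬B) U[0,3] B) at each j in [0,1]:
  j=0: fails
  j=1: fails
No position in the window satisfies it → formula fails.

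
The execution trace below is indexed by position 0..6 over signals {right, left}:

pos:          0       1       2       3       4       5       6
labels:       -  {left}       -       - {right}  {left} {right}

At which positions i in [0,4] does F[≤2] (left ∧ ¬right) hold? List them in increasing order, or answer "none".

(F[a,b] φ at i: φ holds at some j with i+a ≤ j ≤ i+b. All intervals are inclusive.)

Evaluate at each i in [0,4]:
  i=0: ✓ (witness j=1)
  i=1: ✓ (witness j=1)
  i=2: ✗ (none in [2,4])
  i=3: ✓ (witness j=5)
  i=4: ✓ (witness j=5)

0, 1, 3, 4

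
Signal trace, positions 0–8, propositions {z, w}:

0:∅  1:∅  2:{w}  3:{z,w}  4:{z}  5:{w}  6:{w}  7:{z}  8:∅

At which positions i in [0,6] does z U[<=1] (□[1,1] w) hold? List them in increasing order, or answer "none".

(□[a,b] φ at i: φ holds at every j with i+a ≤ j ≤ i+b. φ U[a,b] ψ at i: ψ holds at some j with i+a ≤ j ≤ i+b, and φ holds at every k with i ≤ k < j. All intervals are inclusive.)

1, 2, 3, 4, 5

Evaluate at each i in [0,6]:
  i=0: ✗ (lhs fails at k=0 before rhs at j=1)
  i=1: ✓ (rhs at j=1)
  i=2: ✓ (rhs at j=2)
  i=3: ✓ (rhs at j=4; lhs holds on [3,3])
  i=4: ✓ (rhs at j=4)
  i=5: ✓ (rhs at j=5)
  i=6: ✗ (no rhs in [6,7])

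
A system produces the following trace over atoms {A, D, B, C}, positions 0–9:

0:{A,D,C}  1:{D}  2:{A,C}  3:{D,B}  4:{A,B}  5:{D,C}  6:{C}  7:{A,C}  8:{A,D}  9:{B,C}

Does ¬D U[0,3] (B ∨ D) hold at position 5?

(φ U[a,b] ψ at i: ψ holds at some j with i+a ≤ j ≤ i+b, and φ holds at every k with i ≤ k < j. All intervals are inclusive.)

Yes

Need some j in [5,8] with (B ∨ D), and ¬D at every k in [5,j-1].
  j=5: (B ∨ D) holds; no prefix to check → satisfied.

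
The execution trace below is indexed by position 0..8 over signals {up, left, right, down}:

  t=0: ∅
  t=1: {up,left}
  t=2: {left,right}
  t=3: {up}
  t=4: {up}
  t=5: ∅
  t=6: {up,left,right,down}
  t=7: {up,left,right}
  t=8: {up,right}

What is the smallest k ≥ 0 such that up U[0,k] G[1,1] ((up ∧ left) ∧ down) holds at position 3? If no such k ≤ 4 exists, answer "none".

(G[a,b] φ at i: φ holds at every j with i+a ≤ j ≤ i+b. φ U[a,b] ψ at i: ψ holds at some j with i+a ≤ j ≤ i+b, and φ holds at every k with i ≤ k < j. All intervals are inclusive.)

Need earliest j ≥ 3 with G[1,1] ((up ∧ left) ∧ down), and up at every k in [3,j-1].
  j=3: rhs fails.
  j=4: rhs fails.
  j=5: rhs holds; lhs holds on [3,4]. k = 2.

2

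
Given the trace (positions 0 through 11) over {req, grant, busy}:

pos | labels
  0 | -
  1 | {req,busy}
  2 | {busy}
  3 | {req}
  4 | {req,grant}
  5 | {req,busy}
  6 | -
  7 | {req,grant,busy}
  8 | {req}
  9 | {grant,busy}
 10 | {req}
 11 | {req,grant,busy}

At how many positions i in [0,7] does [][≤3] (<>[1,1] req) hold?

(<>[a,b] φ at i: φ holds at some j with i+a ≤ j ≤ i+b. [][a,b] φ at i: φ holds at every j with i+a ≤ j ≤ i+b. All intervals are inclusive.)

Evaluate at each i in [0,7]:
  i=0: ✗ (fails at j=1)
  i=1: ✗ (fails at j=1)
  i=2: ✗ (fails at j=5)
  i=3: ✗ (fails at j=5)
  i=4: ✗ (fails at j=5)
  i=5: ✗ (fails at j=5)
  i=6: ✗ (fails at j=8)
  i=7: ✗ (fails at j=8)
Positions where it holds: {} → 0.

0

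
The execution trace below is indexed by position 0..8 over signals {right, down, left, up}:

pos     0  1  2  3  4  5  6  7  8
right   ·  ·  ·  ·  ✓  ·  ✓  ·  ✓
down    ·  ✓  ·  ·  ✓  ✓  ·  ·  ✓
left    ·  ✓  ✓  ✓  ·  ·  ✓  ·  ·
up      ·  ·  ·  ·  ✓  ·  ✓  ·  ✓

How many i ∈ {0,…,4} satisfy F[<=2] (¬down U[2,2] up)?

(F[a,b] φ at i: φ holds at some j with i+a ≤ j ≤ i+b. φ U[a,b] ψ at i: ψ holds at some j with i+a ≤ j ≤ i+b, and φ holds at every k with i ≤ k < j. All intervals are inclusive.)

Evaluate at each i in [0,4]:
  i=0: ✓ (witness j=2)
  i=1: ✓ (witness j=2)
  i=2: ✓ (witness j=2)
  i=3: ✗ (none in [3,5])
  i=4: ✓ (witness j=6)
Positions where it holds: {0, 1, 2, 4} → 4.

4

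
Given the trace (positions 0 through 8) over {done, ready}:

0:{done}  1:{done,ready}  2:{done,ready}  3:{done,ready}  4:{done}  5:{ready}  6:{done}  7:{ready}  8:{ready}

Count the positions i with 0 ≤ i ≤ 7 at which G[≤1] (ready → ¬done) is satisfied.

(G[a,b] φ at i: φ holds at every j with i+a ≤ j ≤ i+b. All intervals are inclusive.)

Evaluate at each i in [0,7]:
  i=0: ✗ (fails at j=1)
  i=1: ✗ (fails at j=1)
  i=2: ✗ (fails at j=2)
  i=3: ✗ (fails at j=3)
  i=4: ✓ (all of [4,5])
  i=5: ✓ (all of [5,6])
  i=6: ✓ (all of [6,7])
  i=7: ✓ (all of [7,8])
Positions where it holds: {4, 5, 6, 7} → 4.

4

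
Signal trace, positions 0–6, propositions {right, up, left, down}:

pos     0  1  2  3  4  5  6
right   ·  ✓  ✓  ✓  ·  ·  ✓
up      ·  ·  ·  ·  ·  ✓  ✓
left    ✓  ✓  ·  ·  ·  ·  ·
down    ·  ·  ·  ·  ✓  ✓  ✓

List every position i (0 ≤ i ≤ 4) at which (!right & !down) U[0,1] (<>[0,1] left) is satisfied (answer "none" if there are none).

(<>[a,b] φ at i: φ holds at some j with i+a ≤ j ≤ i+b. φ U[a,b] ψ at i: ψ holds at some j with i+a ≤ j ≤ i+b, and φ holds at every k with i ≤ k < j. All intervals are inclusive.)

Evaluate at each i in [0,4]:
  i=0: ✓ (rhs at j=0)
  i=1: ✓ (rhs at j=1)
  i=2: ✗ (no rhs in [2,3])
  i=3: ✗ (no rhs in [3,4])
  i=4: ✗ (no rhs in [4,5])

0, 1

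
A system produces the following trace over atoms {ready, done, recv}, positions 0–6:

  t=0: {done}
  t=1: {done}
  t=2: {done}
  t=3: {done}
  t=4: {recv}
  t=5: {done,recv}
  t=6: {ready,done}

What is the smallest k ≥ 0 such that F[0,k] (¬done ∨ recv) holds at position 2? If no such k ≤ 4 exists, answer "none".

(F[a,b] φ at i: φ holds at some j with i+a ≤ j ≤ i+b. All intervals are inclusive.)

Scan j = 2,3,… for (¬done ∨ recv):
  j=2: fails
  j=3: fails
  j=4: holds
First hit at j=4, so smallest k = 4-2 = 2.

2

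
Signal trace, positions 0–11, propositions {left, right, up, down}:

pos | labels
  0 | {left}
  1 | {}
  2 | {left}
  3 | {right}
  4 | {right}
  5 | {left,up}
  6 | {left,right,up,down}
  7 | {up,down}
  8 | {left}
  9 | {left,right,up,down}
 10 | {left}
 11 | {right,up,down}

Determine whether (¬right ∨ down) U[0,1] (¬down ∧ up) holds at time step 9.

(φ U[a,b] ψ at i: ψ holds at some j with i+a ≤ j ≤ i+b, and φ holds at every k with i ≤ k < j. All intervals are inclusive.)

No

Need some j in [9,10] with (¬down ∧ up), and (¬right ∨ down) at every k in [9,j-1].
  j=9: (¬down ∧ up) false.
  j=10: (¬down ∧ up) false.
No j in the window works → until fails.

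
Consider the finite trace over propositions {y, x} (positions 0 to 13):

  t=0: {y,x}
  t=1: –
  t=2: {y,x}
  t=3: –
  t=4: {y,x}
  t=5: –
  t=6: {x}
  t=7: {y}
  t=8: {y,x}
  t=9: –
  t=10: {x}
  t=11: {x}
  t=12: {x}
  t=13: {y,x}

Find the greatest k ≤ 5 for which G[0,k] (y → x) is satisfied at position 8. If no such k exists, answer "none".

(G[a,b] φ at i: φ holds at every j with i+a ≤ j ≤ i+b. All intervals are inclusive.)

5

(y → x) must hold from j=8 onward; find where it first fails.
  j=8: holds
  j=9: holds
  j=10: holds
  j=11: holds
  j=12: holds
  j=13: holds
Holds through j=13; largest k = 5.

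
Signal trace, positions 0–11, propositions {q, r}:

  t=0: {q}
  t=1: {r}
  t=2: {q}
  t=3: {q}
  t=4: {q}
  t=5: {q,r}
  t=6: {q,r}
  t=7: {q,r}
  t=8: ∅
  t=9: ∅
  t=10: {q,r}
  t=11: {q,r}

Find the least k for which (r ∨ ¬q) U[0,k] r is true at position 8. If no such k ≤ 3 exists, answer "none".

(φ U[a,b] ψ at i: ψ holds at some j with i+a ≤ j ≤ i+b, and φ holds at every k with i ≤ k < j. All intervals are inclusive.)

2

Need earliest j ≥ 8 with r, and (r ∨ ¬q) at every k in [8,j-1].
  j=8: rhs fails.
  j=9: rhs fails.
  j=10: rhs holds; lhs holds on [8,9]. k = 2.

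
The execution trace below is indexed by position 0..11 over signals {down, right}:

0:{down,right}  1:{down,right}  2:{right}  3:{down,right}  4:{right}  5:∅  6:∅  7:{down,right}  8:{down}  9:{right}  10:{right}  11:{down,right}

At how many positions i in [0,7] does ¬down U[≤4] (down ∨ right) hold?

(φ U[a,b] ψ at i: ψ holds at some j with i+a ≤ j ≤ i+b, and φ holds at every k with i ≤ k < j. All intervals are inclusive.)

Evaluate at each i in [0,7]:
  i=0: ✓ (rhs at j=0)
  i=1: ✓ (rhs at j=1)
  i=2: ✓ (rhs at j=2)
  i=3: ✓ (rhs at j=3)
  i=4: ✓ (rhs at j=4)
  i=5: ✓ (rhs at j=7; lhs holds on [5,6])
  i=6: ✓ (rhs at j=7; lhs holds on [6,6])
  i=7: ✓ (rhs at j=7)
Positions where it holds: {0, 1, 2, 3, 4, 5, 6, 7} → 8.

8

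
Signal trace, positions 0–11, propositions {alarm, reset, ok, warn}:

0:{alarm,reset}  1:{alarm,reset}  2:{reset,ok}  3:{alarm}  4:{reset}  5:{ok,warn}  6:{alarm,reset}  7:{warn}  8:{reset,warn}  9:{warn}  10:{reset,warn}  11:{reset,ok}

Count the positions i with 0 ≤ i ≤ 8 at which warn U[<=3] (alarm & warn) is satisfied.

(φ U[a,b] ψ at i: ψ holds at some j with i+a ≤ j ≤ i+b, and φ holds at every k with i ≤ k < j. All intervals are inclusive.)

Evaluate at each i in [0,8]:
  i=0: ✗ (no rhs in [0,3])
  i=1: ✗ (no rhs in [1,4])
  i=2: ✗ (no rhs in [2,5])
  i=3: ✗ (no rhs in [3,6])
  i=4: ✗ (no rhs in [4,7])
  i=5: ✗ (no rhs in [5,8])
  i=6: ✗ (no rhs in [6,9])
  i=7: ✗ (no rhs in [7,10])
  i=8: ✗ (no rhs in [8,11])
Positions where it holds: {} → 0.

0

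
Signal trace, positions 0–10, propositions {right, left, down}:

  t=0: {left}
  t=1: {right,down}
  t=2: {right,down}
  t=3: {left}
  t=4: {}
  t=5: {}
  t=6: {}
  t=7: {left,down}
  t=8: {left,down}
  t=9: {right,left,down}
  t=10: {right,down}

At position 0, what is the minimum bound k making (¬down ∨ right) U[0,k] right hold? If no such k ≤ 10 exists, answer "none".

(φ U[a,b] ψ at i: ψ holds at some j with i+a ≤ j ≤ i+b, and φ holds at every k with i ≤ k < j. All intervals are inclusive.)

Need earliest j ≥ 0 with right, and (¬down ∨ right) at every k in [0,j-1].
  j=0: rhs fails.
  j=1: rhs holds; lhs holds on [0,0]. k = 1.

1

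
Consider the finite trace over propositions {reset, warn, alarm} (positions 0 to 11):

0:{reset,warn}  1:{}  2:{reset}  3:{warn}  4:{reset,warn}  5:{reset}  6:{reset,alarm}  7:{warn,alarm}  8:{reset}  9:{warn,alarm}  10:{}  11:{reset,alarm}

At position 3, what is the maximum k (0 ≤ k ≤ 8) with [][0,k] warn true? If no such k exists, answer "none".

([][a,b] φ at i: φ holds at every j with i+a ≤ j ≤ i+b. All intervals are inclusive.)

warn must hold from j=3 onward; find where it first fails.
  j=3: holds
  j=4: holds
  j=5: fails
Holds on [3,4], so largest k = 1.

1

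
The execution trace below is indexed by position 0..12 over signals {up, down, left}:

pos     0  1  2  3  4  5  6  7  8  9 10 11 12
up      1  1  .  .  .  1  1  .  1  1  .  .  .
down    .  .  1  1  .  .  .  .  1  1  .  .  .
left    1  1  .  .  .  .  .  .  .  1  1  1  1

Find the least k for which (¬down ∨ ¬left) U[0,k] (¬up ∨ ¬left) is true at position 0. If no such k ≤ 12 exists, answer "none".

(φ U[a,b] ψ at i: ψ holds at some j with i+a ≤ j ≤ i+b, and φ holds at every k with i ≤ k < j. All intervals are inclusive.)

2

Need earliest j ≥ 0 with (¬up ∨ ¬left), and (¬down ∨ ¬left) at every k in [0,j-1].
  j=0: rhs fails.
  j=1: rhs fails.
  j=2: rhs holds; lhs holds on [0,1]. k = 2.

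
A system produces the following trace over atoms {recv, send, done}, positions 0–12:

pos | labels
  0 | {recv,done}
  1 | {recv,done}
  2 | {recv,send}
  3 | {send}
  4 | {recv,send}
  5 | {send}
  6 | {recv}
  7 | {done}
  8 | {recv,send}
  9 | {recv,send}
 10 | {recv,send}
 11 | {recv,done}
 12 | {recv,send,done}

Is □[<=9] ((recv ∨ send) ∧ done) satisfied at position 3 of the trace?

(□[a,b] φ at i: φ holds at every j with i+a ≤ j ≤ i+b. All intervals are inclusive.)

False

Check ((recv ∨ send) ∧ done) at every j in [3,12]:
  j=3: false
  j=4: false
  j=5: false
  j=6: false
  j=7: false
  j=8: false
  j=9: false
  j=10: false
  j=11: true
  j=12: true
Fails at j=3 → formula fails.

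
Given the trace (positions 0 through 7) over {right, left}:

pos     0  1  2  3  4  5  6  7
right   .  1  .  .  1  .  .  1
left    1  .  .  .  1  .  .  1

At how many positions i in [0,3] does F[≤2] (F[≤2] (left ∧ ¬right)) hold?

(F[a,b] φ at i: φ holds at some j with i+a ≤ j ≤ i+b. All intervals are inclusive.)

1

Evaluate at each i in [0,3]:
  i=0: ✓ (witness j=0)
  i=1: ✗ (none in [1,3])
  i=2: ✗ (none in [2,4])
  i=3: ✗ (none in [3,5])
Positions where it holds: {0} → 1.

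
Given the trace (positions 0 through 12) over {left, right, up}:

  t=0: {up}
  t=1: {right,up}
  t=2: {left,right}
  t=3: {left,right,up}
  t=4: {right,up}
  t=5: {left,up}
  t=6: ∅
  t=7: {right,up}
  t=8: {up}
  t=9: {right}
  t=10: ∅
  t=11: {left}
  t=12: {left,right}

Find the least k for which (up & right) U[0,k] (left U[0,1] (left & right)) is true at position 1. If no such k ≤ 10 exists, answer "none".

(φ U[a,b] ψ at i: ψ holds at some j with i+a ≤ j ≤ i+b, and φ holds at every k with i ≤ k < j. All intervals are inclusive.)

1

Need earliest j ≥ 1 with (left U[0,1] (left & right)), and (up & right) at every k in [1,j-1].
  j=1: rhs fails.
  j=2: rhs holds; lhs holds on [1,1]. k = 1.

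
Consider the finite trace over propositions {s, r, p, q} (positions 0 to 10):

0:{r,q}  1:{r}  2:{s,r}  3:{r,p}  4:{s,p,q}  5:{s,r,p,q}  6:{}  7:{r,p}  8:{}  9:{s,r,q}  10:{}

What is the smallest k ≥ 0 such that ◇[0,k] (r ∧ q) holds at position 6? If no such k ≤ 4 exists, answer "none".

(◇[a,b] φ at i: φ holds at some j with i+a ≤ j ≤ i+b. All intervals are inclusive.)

Scan j = 6,7,… for (r ∧ q):
  j=6: fails
  j=7: fails
  j=8: fails
  j=9: holds
First hit at j=9, so smallest k = 9-6 = 3.

3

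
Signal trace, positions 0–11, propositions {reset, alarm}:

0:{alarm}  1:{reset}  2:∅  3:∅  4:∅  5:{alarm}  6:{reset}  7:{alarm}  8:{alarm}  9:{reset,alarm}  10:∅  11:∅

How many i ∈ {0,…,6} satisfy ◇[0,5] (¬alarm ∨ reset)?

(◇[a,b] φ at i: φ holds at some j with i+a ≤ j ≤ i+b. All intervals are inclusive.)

7

Evaluate at each i in [0,6]:
  i=0: ✓ (witness j=1)
  i=1: ✓ (witness j=1)
  i=2: ✓ (witness j=2)
  i=3: ✓ (witness j=3)
  i=4: ✓ (witness j=4)
  i=5: ✓ (witness j=6)
  i=6: ✓ (witness j=6)
Positions where it holds: {0, 1, 2, 3, 4, 5, 6} → 7.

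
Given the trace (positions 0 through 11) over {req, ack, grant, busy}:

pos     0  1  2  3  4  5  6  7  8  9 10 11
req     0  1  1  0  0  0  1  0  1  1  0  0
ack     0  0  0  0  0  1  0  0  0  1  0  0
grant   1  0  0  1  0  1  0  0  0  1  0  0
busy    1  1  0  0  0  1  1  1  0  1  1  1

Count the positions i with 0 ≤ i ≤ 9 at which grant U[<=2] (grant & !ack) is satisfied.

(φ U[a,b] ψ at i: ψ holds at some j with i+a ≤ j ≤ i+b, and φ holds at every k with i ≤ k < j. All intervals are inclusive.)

Evaluate at each i in [0,9]:
  i=0: ✓ (rhs at j=0)
  i=1: ✗ (lhs fails at k=1 before rhs at j=3)
  i=2: ✗ (lhs fails at k=2 before rhs at j=3)
  i=3: ✓ (rhs at j=3)
  i=4: ✗ (no rhs in [4,6])
  i=5: ✗ (no rhs in [5,7])
  i=6: ✗ (no rhs in [6,8])
  i=7: ✗ (no rhs in [7,9])
  i=8: ✗ (no rhs in [8,10])
  i=9: ✗ (no rhs in [9,11])
Positions where it holds: {0, 3} → 2.

2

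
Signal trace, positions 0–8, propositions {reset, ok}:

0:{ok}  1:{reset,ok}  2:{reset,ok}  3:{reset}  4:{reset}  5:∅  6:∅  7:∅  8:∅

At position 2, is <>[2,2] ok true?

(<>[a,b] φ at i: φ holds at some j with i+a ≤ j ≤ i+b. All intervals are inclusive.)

Check ok at each j in [4,4]:
  j=4: false
No position in the window satisfies it → formula fails.

False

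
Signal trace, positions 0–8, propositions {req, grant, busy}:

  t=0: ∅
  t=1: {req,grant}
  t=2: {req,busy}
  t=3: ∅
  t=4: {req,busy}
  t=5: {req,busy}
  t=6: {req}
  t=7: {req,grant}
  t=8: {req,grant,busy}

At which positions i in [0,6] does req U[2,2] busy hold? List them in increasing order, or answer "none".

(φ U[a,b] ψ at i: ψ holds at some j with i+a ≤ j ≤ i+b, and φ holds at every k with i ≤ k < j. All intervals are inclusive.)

6

Evaluate at each i in [0,6]:
  i=0: ✗ (lhs fails at k=0 before rhs at j=2)
  i=1: ✗ (no rhs in [3,3])
  i=2: ✗ (lhs fails at k=3 before rhs at j=4)
  i=3: ✗ (lhs fails at k=3 before rhs at j=5)
  i=4: ✗ (no rhs in [6,6])
  i=5: ✗ (no rhs in [7,7])
  i=6: ✓ (rhs at j=8; lhs holds on [6,7])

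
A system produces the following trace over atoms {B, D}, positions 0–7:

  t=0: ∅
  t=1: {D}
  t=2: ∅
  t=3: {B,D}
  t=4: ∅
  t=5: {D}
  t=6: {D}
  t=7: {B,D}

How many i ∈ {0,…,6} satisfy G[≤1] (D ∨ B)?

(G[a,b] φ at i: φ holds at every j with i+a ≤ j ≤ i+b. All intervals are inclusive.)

2

Evaluate at each i in [0,6]:
  i=0: ✗ (fails at j=0)
  i=1: ✗ (fails at j=2)
  i=2: ✗ (fails at j=2)
  i=3: ✗ (fails at j=4)
  i=4: ✗ (fails at j=4)
  i=5: ✓ (all of [5,6])
  i=6: ✓ (all of [6,7])
Positions where it holds: {5, 6} → 2.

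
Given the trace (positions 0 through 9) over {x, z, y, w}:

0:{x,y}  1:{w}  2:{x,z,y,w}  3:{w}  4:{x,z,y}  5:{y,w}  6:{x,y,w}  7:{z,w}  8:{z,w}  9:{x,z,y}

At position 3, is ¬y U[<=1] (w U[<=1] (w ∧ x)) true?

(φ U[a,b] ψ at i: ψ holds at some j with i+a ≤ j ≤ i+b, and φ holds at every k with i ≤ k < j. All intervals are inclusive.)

Need some j in [3,4] with (w U[<=1] (w ∧ x)), and ¬y at every k in [3,j-1].
  j=3: (w U[<=1] (w ∧ x)) — fails.
  j=4: (w U[<=1] (w ∧ x)) — fails.
No j in the window works → until fails.

False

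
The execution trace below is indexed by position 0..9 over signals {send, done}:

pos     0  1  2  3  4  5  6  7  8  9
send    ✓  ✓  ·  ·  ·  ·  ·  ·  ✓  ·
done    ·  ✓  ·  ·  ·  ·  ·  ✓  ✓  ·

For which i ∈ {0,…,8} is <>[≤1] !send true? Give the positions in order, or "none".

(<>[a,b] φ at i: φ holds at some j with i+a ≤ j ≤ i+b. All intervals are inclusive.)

Evaluate at each i in [0,8]:
  i=0: ✗ (none in [0,1])
  i=1: ✓ (witness j=2)
  i=2: ✓ (witness j=2)
  i=3: ✓ (witness j=3)
  i=4: ✓ (witness j=4)
  i=5: ✓ (witness j=5)
  i=6: ✓ (witness j=6)
  i=7: ✓ (witness j=7)
  i=8: ✓ (witness j=9)

1, 2, 3, 4, 5, 6, 7, 8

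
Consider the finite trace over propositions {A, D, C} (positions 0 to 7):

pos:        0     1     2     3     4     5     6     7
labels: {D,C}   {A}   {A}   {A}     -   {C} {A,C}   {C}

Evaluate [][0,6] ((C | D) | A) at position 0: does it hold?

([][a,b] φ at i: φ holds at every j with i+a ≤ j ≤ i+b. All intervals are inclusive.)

Check ((C | D) | A) at every j in [0,6]:
  j=0: true
  j=1: true
  j=2: true
  j=3: true
  j=4: false
  j=5: true
  j=6: true
Fails at j=4 → formula fails.

No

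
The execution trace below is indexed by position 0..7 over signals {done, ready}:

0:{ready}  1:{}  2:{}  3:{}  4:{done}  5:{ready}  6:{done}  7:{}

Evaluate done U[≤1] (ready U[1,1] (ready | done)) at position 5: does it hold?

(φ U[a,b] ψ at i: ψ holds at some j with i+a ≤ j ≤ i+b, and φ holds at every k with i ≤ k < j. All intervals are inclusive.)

True

Need some j in [5,6] with (ready U[1,1] (ready | done)), and done at every k in [5,j-1].
  j=5: (ready U[1,1] (ready | done)) holds; no prefix to check → satisfied.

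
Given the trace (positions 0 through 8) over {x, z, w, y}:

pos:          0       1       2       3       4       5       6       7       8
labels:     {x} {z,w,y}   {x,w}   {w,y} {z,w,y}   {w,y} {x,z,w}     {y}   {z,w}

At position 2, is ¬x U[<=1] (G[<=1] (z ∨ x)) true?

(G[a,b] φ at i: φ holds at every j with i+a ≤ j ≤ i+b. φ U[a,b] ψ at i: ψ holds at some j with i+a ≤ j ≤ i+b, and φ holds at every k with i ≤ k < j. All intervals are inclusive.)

False

Need some j in [2,3] with G[<=1] (z ∨ x), and ¬x at every k in [2,j-1].
  j=2: G[<=1] (z ∨ x) — fails at 3.
  j=3: G[<=1] (z ∨ x) — fails at 3.
No j in the window works → until fails.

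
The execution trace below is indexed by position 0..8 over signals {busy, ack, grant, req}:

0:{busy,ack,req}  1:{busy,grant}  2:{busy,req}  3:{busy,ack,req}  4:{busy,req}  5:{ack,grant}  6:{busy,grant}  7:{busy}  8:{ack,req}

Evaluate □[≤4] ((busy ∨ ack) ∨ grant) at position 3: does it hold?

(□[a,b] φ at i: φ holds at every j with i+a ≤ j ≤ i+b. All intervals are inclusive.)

Check ((busy ∨ ack) ∨ grant) at every j in [3,7]:
  j=3: true
  j=4: true
  j=5: true
  j=6: true
  j=7: true
All positions satisfy it → formula holds.

True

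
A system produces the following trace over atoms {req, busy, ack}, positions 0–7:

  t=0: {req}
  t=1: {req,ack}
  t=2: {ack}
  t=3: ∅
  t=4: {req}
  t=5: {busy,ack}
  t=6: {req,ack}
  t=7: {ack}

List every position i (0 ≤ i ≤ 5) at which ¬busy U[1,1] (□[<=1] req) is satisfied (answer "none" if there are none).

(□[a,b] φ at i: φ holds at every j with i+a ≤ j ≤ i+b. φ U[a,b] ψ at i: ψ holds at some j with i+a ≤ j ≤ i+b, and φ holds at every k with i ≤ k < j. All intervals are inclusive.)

Evaluate at each i in [0,5]:
  i=0: ✗ (no rhs in [1,1])
  i=1: ✗ (no rhs in [2,2])
  i=2: ✗ (no rhs in [3,3])
  i=3: ✗ (no rhs in [4,4])
  i=4: ✗ (no rhs in [5,5])
  i=5: ✗ (no rhs in [6,6])

none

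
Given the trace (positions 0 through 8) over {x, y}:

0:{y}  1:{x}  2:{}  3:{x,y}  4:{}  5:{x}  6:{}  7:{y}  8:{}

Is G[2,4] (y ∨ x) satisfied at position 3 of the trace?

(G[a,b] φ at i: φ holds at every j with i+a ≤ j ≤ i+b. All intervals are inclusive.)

Check (y ∨ x) at every j in [5,7]:
  j=5: true
  j=6: false
  j=7: true
Fails at j=6 → formula fails.

Does not hold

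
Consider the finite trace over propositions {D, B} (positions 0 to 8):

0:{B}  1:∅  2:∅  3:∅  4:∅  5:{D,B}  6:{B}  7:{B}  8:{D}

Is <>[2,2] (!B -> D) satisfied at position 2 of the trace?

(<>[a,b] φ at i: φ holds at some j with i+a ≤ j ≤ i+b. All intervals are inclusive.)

Does not hold

Check (!B -> D) at each j in [4,4]:
  j=4: false
No position in the window satisfies it → formula fails.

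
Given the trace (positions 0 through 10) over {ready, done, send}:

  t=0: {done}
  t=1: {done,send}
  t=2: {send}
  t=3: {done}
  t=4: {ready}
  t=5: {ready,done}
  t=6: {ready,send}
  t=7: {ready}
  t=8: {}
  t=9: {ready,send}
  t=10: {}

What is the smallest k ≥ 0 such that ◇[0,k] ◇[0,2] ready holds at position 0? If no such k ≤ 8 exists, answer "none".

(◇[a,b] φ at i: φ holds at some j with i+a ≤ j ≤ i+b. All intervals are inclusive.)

2

Scan j = 0,1,… for ◇[0,2] ready:
  j=0: fails
  j=1: fails
  j=2: holds
First hit at j=2, so smallest k = 2-0 = 2.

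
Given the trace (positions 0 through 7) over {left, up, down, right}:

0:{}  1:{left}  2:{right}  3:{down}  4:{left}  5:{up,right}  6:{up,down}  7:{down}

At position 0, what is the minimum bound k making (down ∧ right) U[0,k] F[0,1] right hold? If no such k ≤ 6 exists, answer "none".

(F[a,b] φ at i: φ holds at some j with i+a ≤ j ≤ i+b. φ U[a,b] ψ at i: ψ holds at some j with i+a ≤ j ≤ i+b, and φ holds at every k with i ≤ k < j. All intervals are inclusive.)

none

Need earliest j ≥ 0 with F[0,1] right, and (down ∧ right) at every k in [0,j-1].
  j=0: rhs fails.
  j=1: rhs holds but lhs fails at k=0.
  j=2: rhs holds but lhs fails at k=0.
  j=3: rhs fails.
  j=4: rhs holds but lhs fails at k=0.
  j=5: rhs holds but lhs fails at k=0.
  j=6: rhs fails.
No witness within the range → none.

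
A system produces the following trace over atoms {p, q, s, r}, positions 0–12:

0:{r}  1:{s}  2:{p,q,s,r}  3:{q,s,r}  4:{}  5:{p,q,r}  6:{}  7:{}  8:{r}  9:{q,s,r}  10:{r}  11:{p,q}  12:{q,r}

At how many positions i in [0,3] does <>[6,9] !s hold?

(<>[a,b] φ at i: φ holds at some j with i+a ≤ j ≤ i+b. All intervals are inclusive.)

Evaluate at each i in [0,3]:
  i=0: ✓ (witness j=6)
  i=1: ✓ (witness j=7)
  i=2: ✓ (witness j=8)
  i=3: ✓ (witness j=10)
Positions where it holds: {0, 1, 2, 3} → 4.

4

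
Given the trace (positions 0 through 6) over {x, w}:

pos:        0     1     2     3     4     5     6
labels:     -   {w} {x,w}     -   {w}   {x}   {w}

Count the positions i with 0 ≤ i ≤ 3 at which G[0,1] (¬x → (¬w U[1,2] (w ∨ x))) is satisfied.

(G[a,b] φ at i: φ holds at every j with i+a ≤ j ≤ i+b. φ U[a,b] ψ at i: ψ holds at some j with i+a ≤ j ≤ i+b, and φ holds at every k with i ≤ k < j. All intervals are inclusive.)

Evaluate at each i in [0,3]:
  i=0: ✗ (fails at j=1)
  i=1: ✗ (fails at j=1)
  i=2: ✓ (all of [2,3])
  i=3: ✗ (fails at j=4)
Positions where it holds: {2} → 1.

1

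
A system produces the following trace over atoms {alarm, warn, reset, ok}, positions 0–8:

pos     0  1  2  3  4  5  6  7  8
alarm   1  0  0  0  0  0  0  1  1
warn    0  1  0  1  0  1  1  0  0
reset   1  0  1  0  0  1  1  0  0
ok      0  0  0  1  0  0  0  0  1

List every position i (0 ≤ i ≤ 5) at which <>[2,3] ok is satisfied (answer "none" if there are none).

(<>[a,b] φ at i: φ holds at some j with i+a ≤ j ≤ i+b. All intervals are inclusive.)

Evaluate at each i in [0,5]:
  i=0: ✓ (witness j=3)
  i=1: ✓ (witness j=3)
  i=2: ✗ (none in [4,5])
  i=3: ✗ (none in [5,6])
  i=4: ✗ (none in [6,7])
  i=5: ✓ (witness j=8)

0, 1, 5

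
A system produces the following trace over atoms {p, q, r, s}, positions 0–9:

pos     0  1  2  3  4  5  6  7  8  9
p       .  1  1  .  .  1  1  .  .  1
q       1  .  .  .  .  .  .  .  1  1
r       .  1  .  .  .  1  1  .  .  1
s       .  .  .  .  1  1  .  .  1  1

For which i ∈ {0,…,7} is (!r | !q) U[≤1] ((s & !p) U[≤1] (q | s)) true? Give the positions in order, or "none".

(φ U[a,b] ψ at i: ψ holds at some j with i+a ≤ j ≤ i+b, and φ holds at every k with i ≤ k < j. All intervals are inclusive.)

0, 3, 4, 5, 7

Evaluate at each i in [0,7]:
  i=0: ✓ (rhs at j=0)
  i=1: ✗ (no rhs in [1,2])
  i=2: ✗ (no rhs in [2,3])
  i=3: ✓ (rhs at j=4; lhs holds on [3,3])
  i=4: ✓ (rhs at j=4)
  i=5: ✓ (rhs at j=5)
  i=6: ✗ (no rhs in [6,7])
  i=7: ✓ (rhs at j=8; lhs holds on [7,7])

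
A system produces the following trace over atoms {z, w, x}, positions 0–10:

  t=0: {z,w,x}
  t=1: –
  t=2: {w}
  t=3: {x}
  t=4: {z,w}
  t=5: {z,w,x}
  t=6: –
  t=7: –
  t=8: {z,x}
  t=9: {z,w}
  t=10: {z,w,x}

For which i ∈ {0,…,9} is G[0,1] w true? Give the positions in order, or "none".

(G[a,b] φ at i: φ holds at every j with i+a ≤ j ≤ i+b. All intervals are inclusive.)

4, 9

Evaluate at each i in [0,9]:
  i=0: ✗ (fails at j=1)
  i=1: ✗ (fails at j=1)
  i=2: ✗ (fails at j=3)
  i=3: ✗ (fails at j=3)
  i=4: ✓ (all of [4,5])
  i=5: ✗ (fails at j=6)
  i=6: ✗ (fails at j=6)
  i=7: ✗ (fails at j=7)
  i=8: ✗ (fails at j=8)
  i=9: ✓ (all of [9,10])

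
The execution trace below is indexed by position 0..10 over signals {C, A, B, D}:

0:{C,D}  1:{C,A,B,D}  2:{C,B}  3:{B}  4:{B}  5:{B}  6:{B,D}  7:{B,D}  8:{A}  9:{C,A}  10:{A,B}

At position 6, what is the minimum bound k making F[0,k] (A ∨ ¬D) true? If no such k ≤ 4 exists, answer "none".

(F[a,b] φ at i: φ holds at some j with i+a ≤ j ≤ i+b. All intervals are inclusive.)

Scan j = 6,7,… for (A ∨ ¬D):
  j=6: fails
  j=7: fails
  j=8: holds
First hit at j=8, so smallest k = 8-6 = 2.

2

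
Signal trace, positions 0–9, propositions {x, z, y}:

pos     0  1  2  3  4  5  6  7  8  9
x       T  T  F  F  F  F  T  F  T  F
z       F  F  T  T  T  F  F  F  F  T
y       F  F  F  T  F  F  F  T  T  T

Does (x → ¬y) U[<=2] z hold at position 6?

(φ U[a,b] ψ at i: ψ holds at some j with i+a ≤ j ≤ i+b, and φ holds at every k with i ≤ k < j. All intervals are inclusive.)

Does not hold

Need some j in [6,8] with z, and (x → ¬y) at every k in [6,j-1].
  j=6: z false.
  j=7: z false.
  j=8: z false.
No j in the window works → until fails.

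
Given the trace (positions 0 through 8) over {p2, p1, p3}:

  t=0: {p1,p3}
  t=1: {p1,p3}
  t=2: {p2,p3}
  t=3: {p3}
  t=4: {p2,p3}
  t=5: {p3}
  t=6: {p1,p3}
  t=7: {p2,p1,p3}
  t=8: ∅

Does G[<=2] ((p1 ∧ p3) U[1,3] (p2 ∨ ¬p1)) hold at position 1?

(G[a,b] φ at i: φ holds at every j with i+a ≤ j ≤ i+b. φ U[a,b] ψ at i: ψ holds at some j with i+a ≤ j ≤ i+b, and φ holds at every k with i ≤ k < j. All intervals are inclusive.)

Check ((p1 ∧ p3) U[1,3] (p2 ∨ ¬p1)) at every j in [1,3]:
  j=1: holds
  j=2: fails
  j=3: fails
Fails at j=2 → formula fails.

Does not hold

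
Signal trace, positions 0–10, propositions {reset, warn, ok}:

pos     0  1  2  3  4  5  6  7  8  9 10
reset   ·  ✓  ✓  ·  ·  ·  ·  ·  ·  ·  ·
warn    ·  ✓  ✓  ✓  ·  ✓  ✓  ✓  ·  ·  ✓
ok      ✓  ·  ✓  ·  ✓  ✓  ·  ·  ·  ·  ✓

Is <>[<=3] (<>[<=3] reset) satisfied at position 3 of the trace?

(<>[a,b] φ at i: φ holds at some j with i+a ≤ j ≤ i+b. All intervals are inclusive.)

Check <>[<=3] reset at each j in [3,6]:
  j=3: fails (none in [3,6])
  j=4: fails (none in [4,7])
  j=5: fails (none in [5,8])
  j=6: fails (none in [6,9])
No position in the window satisfies it → formula fails.

No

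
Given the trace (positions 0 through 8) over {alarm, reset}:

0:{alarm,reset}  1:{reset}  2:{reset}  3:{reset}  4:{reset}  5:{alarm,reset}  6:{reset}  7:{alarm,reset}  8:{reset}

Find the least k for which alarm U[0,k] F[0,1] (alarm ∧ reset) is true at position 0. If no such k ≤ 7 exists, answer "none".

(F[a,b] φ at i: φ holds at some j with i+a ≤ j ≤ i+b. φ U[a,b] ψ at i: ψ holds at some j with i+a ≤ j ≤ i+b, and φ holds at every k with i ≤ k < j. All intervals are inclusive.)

Need earliest j ≥ 0 with F[0,1] (alarm ∧ reset), and alarm at every k in [0,j-1].
  j=0: rhs holds (empty prefix). k = 0.

0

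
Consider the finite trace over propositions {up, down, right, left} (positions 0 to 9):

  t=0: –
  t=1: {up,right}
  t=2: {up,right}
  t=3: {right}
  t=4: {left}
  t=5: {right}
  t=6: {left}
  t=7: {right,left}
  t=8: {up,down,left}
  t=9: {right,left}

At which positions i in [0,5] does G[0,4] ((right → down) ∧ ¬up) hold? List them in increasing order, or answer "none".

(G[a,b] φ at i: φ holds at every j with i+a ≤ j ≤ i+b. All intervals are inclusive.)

Evaluate at each i in [0,5]:
  i=0: ✗ (fails at j=1)
  i=1: ✗ (fails at j=1)
  i=2: ✗ (fails at j=2)
  i=3: ✗ (fails at j=3)
  i=4: ✗ (fails at j=5)
  i=5: ✗ (fails at j=5)

none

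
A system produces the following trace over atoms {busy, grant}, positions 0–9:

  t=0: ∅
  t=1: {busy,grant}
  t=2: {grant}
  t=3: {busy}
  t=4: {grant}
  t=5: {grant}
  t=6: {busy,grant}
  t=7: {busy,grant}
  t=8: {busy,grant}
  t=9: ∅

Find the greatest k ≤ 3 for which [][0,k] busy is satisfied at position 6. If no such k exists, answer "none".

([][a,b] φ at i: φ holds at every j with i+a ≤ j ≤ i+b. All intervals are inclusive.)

busy must hold from j=6 onward; find where it first fails.
  j=6: holds
  j=7: holds
  j=8: holds
  j=9: fails
Holds on [6,8], so largest k = 2.

2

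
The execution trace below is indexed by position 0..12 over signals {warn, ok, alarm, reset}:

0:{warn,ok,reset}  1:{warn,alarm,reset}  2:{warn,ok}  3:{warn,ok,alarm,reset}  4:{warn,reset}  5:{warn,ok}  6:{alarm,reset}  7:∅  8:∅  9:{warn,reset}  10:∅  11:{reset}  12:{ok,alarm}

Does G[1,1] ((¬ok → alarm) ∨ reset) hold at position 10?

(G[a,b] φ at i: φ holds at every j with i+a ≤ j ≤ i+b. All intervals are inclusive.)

True

Check ((¬ok → alarm) ∨ reset) at every j in [11,11]:
  j=11: true
All positions satisfy it → formula holds.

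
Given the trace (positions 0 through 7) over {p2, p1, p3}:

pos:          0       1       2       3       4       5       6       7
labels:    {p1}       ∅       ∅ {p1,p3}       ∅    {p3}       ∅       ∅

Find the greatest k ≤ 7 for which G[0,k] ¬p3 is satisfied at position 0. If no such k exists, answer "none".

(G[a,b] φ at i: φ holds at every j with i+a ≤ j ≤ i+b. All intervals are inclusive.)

2

¬p3 must hold from j=0 onward; find where it first fails.
  j=0: holds
  j=1: holds
  j=2: holds
  j=3: fails
Holds on [0,2], so largest k = 2.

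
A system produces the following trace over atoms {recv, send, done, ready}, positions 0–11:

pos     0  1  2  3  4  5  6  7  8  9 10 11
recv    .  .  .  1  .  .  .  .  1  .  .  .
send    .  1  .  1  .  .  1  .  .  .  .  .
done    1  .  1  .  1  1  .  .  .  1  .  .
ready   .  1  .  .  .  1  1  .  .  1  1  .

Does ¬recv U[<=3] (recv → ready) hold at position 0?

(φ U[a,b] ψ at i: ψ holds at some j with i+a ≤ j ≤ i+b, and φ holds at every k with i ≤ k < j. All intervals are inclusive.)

Need some j in [0,3] with (recv → ready), and ¬recv at every k in [0,j-1].
  j=0: (recv → ready) holds; no prefix to check → satisfied.

True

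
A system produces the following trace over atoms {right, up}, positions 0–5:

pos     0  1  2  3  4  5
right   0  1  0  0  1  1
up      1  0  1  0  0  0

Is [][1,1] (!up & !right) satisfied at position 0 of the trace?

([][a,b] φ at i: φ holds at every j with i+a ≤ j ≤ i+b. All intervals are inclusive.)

Check (!up & !right) at every j in [1,1]:
  j=1: false
Fails at j=1 → formula fails.

No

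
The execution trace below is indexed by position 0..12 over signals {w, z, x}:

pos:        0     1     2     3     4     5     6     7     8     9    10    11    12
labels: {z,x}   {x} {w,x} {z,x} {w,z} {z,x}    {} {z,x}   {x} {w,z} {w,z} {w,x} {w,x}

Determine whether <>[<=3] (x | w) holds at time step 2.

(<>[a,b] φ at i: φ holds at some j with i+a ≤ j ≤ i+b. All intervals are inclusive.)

Yes

Check (x | w) at each j in [2,5]:
  j=2: true
  j=3: true
  j=4: true
  j=5: true
Found at j=2 → formula holds.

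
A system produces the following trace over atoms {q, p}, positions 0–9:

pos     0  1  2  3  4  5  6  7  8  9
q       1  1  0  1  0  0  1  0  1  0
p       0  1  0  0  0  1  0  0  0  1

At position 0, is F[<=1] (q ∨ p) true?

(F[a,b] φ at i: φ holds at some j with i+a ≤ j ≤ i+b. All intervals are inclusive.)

Check (q ∨ p) at each j in [0,1]:
  j=0: true
  j=1: true
Found at j=0 → formula holds.

Yes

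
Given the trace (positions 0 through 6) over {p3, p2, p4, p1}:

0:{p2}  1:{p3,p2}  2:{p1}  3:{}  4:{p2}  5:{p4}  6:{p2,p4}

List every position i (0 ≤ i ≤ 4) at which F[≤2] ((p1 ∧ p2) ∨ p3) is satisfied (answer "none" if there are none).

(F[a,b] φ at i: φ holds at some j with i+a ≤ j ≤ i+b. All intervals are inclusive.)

0, 1

Evaluate at each i in [0,4]:
  i=0: ✓ (witness j=1)
  i=1: ✓ (witness j=1)
  i=2: ✗ (none in [2,4])
  i=3: ✗ (none in [3,5])
  i=4: ✗ (none in [4,6])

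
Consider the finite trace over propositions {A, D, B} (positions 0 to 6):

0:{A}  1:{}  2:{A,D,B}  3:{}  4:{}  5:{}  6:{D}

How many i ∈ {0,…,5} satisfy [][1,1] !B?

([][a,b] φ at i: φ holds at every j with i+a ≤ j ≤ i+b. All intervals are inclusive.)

Evaluate at each i in [0,5]:
  i=0: ✓ (all of [1,1])
  i=1: ✗ (fails at j=2)
  i=2: ✓ (all of [3,3])
  i=3: ✓ (all of [4,4])
  i=4: ✓ (all of [5,5])
  i=5: ✓ (all of [6,6])
Positions where it holds: {0, 2, 3, 4, 5} → 5.

5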